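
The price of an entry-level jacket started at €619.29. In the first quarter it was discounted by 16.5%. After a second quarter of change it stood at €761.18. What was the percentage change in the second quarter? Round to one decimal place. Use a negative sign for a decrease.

47.2%

After the first quarter: €619.29 × 0.835 = €517.10715.
Second-quarter multiplier: €761.18 ÷ €517.10715 ≈ 1.472.
That is a change of 47.2%.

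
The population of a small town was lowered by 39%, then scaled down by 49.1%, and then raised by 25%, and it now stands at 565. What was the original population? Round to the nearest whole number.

Undoing the 25% increase: 565 ÷ 1.25 = 452.
Undoing the 49.1% decrease: 452 ÷ 0.509 ≈ 888.015717.
Undoing the 39% decrease: 888.015717 ÷ 0.61 ≈ 1,456.

1,456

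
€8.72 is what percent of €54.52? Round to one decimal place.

16.0%

€8.72 ÷ €54.52 ≈ 16.0%.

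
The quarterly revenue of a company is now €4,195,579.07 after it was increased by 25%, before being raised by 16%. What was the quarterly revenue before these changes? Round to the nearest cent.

€2,893,502.81

Undoing the 16% increase: €4,195,579.07 ÷ 1.16 ≈ €3616878.508621.
Undoing the 25% increase: €3616878.508621 ÷ 1.25 ≈ €2,893,502.81.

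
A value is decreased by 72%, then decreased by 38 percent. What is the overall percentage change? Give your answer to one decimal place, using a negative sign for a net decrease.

A 72% decrease multiplies by 0.28.
Then a 38% decrease: 0.28 × 0.62 = 0.1736.
Overall factor 0.1736, i.e. -82.6%.

-82.6%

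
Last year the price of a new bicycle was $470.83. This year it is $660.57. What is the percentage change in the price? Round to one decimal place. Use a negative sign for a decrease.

Change: $660.57 − $470.83 = $189.74.
Relative to the original: $189.74 ÷ $470.83 ≈ 40.3%.

40.3%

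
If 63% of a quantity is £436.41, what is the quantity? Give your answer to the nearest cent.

£692.71

£436.41 ÷ 0.63 ≈ £692.71.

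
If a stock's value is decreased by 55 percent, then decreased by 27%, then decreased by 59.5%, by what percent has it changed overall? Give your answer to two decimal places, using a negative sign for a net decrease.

-86.70%

The combined multiplier is 0.45 × 0.73 × 0.405 = 0.1330425.
That corresponds to a decrease of 86.70%.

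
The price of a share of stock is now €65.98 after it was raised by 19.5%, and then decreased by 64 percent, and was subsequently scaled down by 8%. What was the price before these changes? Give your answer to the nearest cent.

Undoing the 8% decrease: €65.98 ÷ 0.92 ≈ €71.717391.
Undoing the 64% decrease: €71.717391 ÷ 0.36 = €199.214975.
Undoing the 19.5% increase: €199.214975 ÷ 1.195 ≈ €166.71.

€166.71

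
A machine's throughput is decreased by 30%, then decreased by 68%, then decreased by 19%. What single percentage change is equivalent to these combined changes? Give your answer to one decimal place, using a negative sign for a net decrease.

A 30% decrease multiplies by 0.7.
Then a 68% decrease: 0.7 × 0.32 = 0.224.
Then a 19% decrease: 0.224 × 0.81 = 0.18144.
Overall factor 0.18144, i.e. -81.9%.

-81.9%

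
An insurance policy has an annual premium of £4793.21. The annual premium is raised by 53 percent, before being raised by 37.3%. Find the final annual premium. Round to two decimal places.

Apply the 53% increase: £4793.21 × 1.53 = £7333.6113.
Apply the 37.3% increase: £7333.6113 × 1.373 = £10069.0483149 ≈ £10069.05.

£10069.05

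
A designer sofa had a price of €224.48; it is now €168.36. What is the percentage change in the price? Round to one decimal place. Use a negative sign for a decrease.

Change: €168.36 − €224.48 = -€56.12.
Relative to the original: -€56.12 ÷ €224.48 = -25.0%.

-25.0%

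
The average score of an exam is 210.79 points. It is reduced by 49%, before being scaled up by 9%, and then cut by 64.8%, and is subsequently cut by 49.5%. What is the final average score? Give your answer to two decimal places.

Apply the 49% decrease: 210.79 × 0.51 = 107.5029.
Apply the 9% increase: 107.5029 × 1.09 = 117.178161.
After the 64.8% decrease: 117.178161 × 0.352 = 41.246712672.
After the 49.5% decrease: 41.246712672 × 0.505 = 20.82958989936 ≈ 20.83.

20.83 points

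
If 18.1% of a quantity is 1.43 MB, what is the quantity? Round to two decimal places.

1.43 MB ÷ 0.181 ≈ 7.90 MB.

7.90 MB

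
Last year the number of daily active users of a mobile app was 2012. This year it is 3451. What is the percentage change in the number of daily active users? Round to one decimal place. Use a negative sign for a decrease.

71.5%

Change: 3451 − 2012 = 1439.
Relative to the original: 1439 ÷ 2012 ≈ 71.5%.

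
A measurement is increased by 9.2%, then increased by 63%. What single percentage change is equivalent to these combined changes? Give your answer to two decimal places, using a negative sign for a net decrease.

78.00%

The combined multiplier is 1.092 × 1.63 = 1.77996.
That corresponds to an increase of 78.00%.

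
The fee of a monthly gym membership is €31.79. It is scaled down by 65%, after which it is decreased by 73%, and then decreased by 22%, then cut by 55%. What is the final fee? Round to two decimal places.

Each change multiplies by a factor: 0.35 × 0.27 × 0.78 × 0.45 = 0.0331695.
€31.79 × 0.0331695 = €1.054458405 ≈ €1.05.

€1.05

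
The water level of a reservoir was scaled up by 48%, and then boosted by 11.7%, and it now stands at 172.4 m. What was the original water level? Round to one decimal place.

Undoing the 11.7% increase: 172.4 ÷ 1.117 ≈ 154.341987.
Undoing the 48% increase: 154.341987 ÷ 1.48 ≈ 104.3 m.

104.3 m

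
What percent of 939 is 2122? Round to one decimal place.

2122 ÷ 939 ≈ 226.0%.

226.0%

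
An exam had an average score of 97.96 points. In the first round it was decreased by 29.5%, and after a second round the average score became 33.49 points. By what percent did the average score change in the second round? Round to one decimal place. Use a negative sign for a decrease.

-51.5%

After the first round: 97.96 × 0.705 = 69.0618.
Second-round multiplier: 33.49 ÷ 69.0618 ≈ 0.48493.
That is a change of -51.5%.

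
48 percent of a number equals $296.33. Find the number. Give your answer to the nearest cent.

$296.33 ÷ 0.48 ≈ $617.35.

$617.35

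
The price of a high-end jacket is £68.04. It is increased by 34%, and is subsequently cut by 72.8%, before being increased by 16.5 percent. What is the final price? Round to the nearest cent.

£28.89

Each change multiplies by a factor: 1.34 × 0.272 × 1.165 = 0.4246192.
£68.04 × 0.4246192 = £28.891090368 ≈ £28.89.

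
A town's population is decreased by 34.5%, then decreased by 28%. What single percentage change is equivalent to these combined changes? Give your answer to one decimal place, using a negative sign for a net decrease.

-52.8%

A 34.5% decrease multiplies by 0.655.
Then a 28% decrease: 0.655 × 0.72 = 0.4716.
Overall factor 0.4716, i.e. -52.8%.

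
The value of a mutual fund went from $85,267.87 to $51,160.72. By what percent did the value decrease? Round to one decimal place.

Change: $51,160.72 − $85,267.87 = -$34,107.15.
Relative to the original: -$34,107.15 ÷ $85,267.87 ≈ -40.0%.
So the value decreased by 40.0%.

40.0%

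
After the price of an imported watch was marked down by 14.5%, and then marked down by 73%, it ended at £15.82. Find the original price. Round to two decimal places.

£68.53

Undoing the 73% decrease: £15.82 ÷ 0.27 ≈ £58.592593.
Undoing the 14.5% decrease: £58.592593 ÷ 0.855 ≈ £68.53.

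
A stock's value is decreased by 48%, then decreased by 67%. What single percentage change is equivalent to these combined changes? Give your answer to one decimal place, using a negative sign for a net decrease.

The combined multiplier is 0.52 × 0.33 = 0.1716.
That corresponds to a decrease of 82.8%.

-82.8%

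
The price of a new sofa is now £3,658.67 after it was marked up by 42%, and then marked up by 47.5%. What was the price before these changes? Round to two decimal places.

The overall multiplier applied was 1.42 × 1.475 = 2.0945.
So the original price was £3,658.67 ÷ 2.0945 ≈ £1,746.80.

£1,746.80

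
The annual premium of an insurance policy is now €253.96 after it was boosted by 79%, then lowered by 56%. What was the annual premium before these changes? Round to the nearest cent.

Undoing the 56% decrease: €253.96 ÷ 0.44 ≈ €577.181818.
Undoing the 79% increase: €577.181818 ÷ 1.79 ≈ €322.45.

€322.45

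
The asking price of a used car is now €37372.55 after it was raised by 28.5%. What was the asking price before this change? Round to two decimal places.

€29083.70

The overall multiplier applied was 1.285.
So the original asking price was €37372.55 ÷ 1.285 ≈ €29083.70.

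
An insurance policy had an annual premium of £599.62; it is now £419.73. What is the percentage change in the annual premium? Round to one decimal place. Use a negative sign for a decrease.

-30.0%

Change: £419.73 − £599.62 = -£179.89.
Relative to the original: -£179.89 ÷ £599.62 ≈ -30.0%.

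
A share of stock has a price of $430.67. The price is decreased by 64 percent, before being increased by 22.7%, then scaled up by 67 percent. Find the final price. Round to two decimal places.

After the 64% decrease: $430.67 × 0.36 = $155.0412.
After the 22.7% increase: $155.0412 × 1.227 = $190.2355524.
67% increase: $190.2355524 × 1.67 = $317.693372508 ≈ $317.69.

$317.69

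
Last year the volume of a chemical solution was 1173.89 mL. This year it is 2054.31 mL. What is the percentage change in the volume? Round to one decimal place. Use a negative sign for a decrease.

Change: 2054.31 − 1173.89 = 880.42.
Relative to the original: 880.42 ÷ 1173.89 ≈ 75.0%.

75.0%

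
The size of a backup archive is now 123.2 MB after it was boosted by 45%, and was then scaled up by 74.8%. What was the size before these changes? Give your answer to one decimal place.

Undoing the 74.8% increase: 123.2 ÷ 1.748 ≈ 70.480549.
Undoing the 45% increase: 70.480549 ÷ 1.45 ≈ 48.6 MB.

48.6 MB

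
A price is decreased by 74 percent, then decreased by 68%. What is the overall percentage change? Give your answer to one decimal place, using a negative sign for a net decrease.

The combined multiplier is 0.26 × 0.32 = 0.0832.
That corresponds to a decrease of 91.7%.

-91.7%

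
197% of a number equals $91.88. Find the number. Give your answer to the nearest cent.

$46.64

$91.88 ÷ 1.97 ≈ $46.64.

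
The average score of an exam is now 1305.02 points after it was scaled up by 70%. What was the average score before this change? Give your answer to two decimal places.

767.66 points

The overall multiplier applied was 1.7.
So the original average score was 1305.02 ÷ 1.7 ≈ 767.66 points.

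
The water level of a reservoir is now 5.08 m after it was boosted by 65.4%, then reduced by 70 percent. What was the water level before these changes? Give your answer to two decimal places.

The overall multiplier applied was 1.654 × 0.3 = 0.4962.
So the original water level was 5.08 ÷ 0.4962 ≈ 10.24 m.

10.24 m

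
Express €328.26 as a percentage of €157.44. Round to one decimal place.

€328.26 ÷ €157.44 ≈ 208.5%.

208.5%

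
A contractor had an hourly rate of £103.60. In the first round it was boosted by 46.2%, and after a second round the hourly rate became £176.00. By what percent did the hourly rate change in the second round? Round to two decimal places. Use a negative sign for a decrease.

16.20%

After the first round: £103.60 × 1.462 = £151.4632.
Second-round multiplier: £176.00 ÷ £151.4632 ≈ 1.161998.
That is a change of 16.20%.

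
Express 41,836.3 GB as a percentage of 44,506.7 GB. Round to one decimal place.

41,836.3 GB ÷ 44,506.7 GB ≈ 94.0%.

94.0%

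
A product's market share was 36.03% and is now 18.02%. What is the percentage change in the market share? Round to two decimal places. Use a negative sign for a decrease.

-49.99%

The change is 18.02 − 36.03 = -18.01 percentage points.
Relative to the original 36.03%, that is -18.01 ÷ 36.03 ≈ -49.99%.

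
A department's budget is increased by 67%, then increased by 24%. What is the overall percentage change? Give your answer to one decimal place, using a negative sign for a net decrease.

107.1%

The combined multiplier is 1.67 × 1.24 = 2.0708.
That corresponds to an increase of 107.1%.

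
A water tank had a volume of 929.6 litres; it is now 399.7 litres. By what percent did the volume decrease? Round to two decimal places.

57.00%

Change: 399.7 − 929.6 = -529.9.
Relative to the original: -529.9 ÷ 929.6 ≈ -57.00%.
So the volume decreased by 57.00%.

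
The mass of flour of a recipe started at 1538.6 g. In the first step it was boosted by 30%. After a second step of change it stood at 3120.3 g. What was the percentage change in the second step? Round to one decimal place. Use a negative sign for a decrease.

After the first step: 1538.6 × 1.3 = 2000.18.
Second-step multiplier: 3120.3 ÷ 2000.18 ≈ 1.56001.
That is a change of 56.0%.

56.0%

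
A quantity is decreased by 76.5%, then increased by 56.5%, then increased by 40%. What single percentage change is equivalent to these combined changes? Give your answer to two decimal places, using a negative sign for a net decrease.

A 76.5% decrease multiplies by 0.235.
Then a 56.5% increase: 0.235 × 1.565 = 0.367775.
Then a 40% increase: 0.367775 × 1.4 = 0.514885.
Overall factor 0.514885, i.e. -48.51%.

-48.51%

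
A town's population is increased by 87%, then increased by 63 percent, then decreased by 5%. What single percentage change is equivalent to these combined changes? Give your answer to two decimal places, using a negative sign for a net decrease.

The combined multiplier is 1.87 × 1.63 × 0.95 = 2.895695.
That corresponds to an increase of 189.57%.

189.57%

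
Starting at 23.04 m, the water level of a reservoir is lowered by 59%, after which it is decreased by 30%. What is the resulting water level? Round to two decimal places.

6.61 m

Each change multiplies by a factor: 0.41 × 0.7 = 0.287.
23.04 × 0.287 = 6.61248 ≈ 6.61.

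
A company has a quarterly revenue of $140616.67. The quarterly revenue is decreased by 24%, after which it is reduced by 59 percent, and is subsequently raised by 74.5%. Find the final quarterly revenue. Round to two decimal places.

$76459.19

Each change multiplies by a factor: 0.76 × 0.41 × 1.745 = 0.543742.
$140616.67 × 0.543742 = $76459.18937914 ≈ $76459.19.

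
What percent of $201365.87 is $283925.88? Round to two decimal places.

$283925.88 ÷ $201365.87 ≈ 141.00%.

141.00%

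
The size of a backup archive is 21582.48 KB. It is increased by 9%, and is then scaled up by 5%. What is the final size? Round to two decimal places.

After the 9% increase: 21582.48 × 1.09 = 23524.9032.
Apply the 5% increase: 23524.9032 × 1.05 = 24701.14836 ≈ 24701.15.

24701.15 KB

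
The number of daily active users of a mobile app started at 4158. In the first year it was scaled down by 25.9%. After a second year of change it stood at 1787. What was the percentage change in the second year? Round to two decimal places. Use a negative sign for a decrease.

-42.00%

After the first year: 4158 × 0.741 = 3081.078.
Second-year multiplier: 1787 ÷ 3081.078 ≈ 0.579992.
That is a change of -42.00%.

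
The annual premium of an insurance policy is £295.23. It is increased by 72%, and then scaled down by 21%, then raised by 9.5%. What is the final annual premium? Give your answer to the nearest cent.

Each change multiplies by a factor: 1.72 × 0.79 × 1.095 = 1.487886.
£295.23 × 1.487886 = £439.26858378 ≈ £439.27.

£439.27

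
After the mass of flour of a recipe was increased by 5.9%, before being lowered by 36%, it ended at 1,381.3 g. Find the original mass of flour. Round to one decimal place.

2,038.0 g

The overall multiplier applied was 1.059 × 0.64 = 0.67776.
So the original mass of flour was 1,381.3 ÷ 0.67776 ≈ 2,038.0 g.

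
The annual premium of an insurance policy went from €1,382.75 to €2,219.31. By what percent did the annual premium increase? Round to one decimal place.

60.5%

Change: €2,219.31 − €1,382.75 = €836.56.
Relative to the original: €836.56 ÷ €1,382.75 ≈ 60.5%.
So the annual premium increased by 60.5%.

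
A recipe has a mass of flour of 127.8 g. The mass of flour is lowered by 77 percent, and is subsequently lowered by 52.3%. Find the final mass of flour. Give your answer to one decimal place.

Apply the 77% decrease: 127.8 × 0.23 = 29.394.
Apply the 52.3% decrease: 29.394 × 0.477 = 14.020938 ≈ 14.0.

14.0 g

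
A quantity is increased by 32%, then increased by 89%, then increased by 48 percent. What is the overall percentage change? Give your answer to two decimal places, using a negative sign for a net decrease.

269.23%

A 32% increase multiplies by 1.32.
Then an 89% increase: 1.32 × 1.89 = 2.4948.
Then a 48% increase: 2.4948 × 1.48 = 3.692304.
Overall factor 3.692304, i.e. 269.23%.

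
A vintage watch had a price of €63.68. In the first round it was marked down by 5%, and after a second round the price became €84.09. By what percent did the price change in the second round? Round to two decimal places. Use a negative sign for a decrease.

After the first round: €63.68 × 0.95 = €60.496.
Second-round multiplier: €84.09 ÷ €60.496 ≈ 1.390009.
That is a change of 39.00%.

39.00%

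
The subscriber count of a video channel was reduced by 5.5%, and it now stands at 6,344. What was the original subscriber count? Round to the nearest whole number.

6,713

The overall multiplier applied was 0.945.
So the original subscriber count was 6,344 ÷ 0.945 ≈ 6,713.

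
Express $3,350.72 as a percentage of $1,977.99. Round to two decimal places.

$3,350.72 ÷ $1,977.99 ≈ 169.40%.

169.40%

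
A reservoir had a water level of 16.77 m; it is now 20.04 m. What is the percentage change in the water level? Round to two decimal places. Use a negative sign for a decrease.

Change: 20.04 − 16.77 = 3.27.
Relative to the original: 3.27 ÷ 16.77 ≈ 19.50%.

19.50%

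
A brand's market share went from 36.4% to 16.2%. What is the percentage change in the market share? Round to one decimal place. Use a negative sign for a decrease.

The change is 16.2 − 36.4 = -20.2 percentage points.
Relative to the original 36.4%, that is -20.2 ÷ 36.4 ≈ -55.5%.

-55.5%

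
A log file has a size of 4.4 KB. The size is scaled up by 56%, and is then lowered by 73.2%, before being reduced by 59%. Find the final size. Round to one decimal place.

Apply the 56% increase: 4.4 × 1.56 = 6.864.
Apply the 73.2% decrease: 6.864 × 0.268 = 1.839552.
59% decrease: 1.839552 × 0.41 = 0.75421632 ≈ 0.8.

0.8 KB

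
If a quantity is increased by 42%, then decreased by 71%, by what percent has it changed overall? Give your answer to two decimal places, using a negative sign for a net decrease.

A 42% increase multiplies by 1.42.
Then a 71% decrease: 1.42 × 0.29 = 0.4118.
Overall factor 0.4118, i.e. -58.82%.

-58.82%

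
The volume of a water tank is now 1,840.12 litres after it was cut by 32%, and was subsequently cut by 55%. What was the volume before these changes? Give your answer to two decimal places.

6,013.46 litres

The overall multiplier applied was 0.68 × 0.45 = 0.306.
So the original volume was 1,840.12 ÷ 0.306 ≈ 6,013.46 litres.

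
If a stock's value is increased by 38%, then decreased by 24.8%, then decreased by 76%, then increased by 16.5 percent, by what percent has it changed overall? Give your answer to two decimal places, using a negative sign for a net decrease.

The combined multiplier is 1.38 × 0.752 × 0.24 × 1.165 = 0.290157696.
That corresponds to a decrease of 70.98%.

-70.98%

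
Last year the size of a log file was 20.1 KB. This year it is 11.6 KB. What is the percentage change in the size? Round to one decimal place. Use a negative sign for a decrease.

Change: 11.6 − 20.1 = -8.5.
Relative to the original: -8.5 ÷ 20.1 ≈ -42.3%.

-42.3%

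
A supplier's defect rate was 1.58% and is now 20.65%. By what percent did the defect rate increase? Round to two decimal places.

1206.96%

The change is 20.65 − 1.58 = 19.07 percentage points.
Relative to the original 1.58%, that is 19.07 ÷ 1.58 ≈ 1206.96%.
So the defect rate rose by 1206.96%.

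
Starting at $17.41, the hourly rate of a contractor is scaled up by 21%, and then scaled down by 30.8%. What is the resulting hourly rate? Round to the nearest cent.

Each change multiplies by a factor: 1.21 × 0.692 = 0.83732.
$17.41 × 0.83732 = $14.5777412 ≈ $14.58.

$14.58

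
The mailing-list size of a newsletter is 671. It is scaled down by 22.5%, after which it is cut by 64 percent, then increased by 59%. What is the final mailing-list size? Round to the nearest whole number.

298

Apply the 22.5% decrease: 671 × 0.775 = 520.025.
64% decrease: 520.025 × 0.36 = 187.209.
59% increase: 187.209 × 1.59 = 297.66231 ≈ 298.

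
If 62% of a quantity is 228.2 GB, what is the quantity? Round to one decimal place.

368.1 GB

228.2 GB ÷ 0.62 ≈ 368.1 GB.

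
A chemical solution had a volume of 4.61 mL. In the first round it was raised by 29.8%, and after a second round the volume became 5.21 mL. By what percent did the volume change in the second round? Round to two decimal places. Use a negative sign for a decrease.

-12.93%

After the first round: 4.61 × 1.298 = 5.98378.
Second-round multiplier: 5.21 ÷ 5.98378 ≈ 0.870687.
That is a change of -12.93%.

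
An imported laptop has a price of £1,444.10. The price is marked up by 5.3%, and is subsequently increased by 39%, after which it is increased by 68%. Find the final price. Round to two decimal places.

After the 5.3% increase: £1,444.10 × 1.053 = £1520.6373.
Apply the 39% increase: £1520.6373 × 1.39 = £2113.685847.
68% increase: £2113.685847 × 1.68 = £3550.99222296 ≈ £3,550.99.

£3,550.99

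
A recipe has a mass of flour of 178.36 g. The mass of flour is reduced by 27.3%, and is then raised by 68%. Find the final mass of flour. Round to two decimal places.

217.84 g

27.3% decrease: 178.36 × 0.727 = 129.66772.
Apply the 68% increase: 129.66772 × 1.68 = 217.8417696 ≈ 217.84.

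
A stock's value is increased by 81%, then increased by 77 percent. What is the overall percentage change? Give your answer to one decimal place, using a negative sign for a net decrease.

The combined multiplier is 1.81 × 1.77 = 3.2037.
That corresponds to an increase of 220.4%.

220.4%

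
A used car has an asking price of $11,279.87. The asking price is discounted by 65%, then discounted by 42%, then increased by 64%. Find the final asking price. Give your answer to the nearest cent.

$3,755.29

After the 65% decrease: $11,279.87 × 0.35 = $3947.9545.
42% decrease: $3947.9545 × 0.58 = $2289.81361.
Apply the 64% increase: $2289.81361 × 1.64 = $3755.2943204 ≈ $3,755.29.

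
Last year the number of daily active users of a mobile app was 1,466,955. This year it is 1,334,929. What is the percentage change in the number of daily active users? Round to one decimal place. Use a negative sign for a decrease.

Change: 1,334,929 − 1,466,955 = -132,026.
Relative to the original: -132,026 ÷ 1,466,955 ≈ -9.0%.

-9.0%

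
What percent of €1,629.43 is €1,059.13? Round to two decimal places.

€1,059.13 ÷ €1,629.43 ≈ 65.00%.

65.00%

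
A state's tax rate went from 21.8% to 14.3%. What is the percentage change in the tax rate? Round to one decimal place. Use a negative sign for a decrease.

The change is 14.3 − 21.8 = -7.5 percentage points.
Relative to the original 21.8%, that is -7.5 ÷ 21.8 ≈ -34.4%.

-34.4%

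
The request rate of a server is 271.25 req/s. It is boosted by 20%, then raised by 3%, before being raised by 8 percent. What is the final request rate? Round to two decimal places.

After the 20% increase: 271.25 × 1.2 = 325.5.
After the 3% increase: 325.5 × 1.03 = 335.265.
8% increase: 335.265 × 1.08 = 362.0862 ≈ 362.09.

362.09 req/s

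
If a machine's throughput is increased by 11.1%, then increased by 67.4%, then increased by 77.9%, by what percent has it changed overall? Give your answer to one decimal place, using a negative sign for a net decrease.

230.9%

The combined multiplier is 1.111 × 1.674 × 1.779 = 3.308609106.
That corresponds to an increase of 230.9%.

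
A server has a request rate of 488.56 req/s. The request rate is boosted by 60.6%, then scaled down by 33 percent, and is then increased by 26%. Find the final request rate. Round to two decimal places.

662.38 req/s

Apply the 60.6% increase: 488.56 × 1.606 = 784.62736.
Apply the 33% decrease: 784.62736 × 0.67 = 525.7003312.
After the 26% increase: 525.7003312 × 1.26 = 662.382417312 ≈ 662.38.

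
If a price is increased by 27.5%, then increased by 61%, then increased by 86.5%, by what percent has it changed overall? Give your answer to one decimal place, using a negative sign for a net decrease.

282.8%

The combined multiplier is 1.275 × 1.61 × 1.865 = 3.82837875.
That corresponds to an increase of 282.8%.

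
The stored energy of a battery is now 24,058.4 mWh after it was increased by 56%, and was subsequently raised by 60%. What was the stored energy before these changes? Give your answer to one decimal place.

9,638.8 mWh

Undoing the 60% increase: 24,058.4 ÷ 1.6 = 15036.5.
Undoing the 56% increase: 15036.5 ÷ 1.56 ≈ 9,638.8 mWh.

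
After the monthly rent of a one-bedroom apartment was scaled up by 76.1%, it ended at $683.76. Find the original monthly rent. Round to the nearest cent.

The overall multiplier applied was 1.761.
So the original monthly rent was $683.76 ÷ 1.761 ≈ $388.28.

$388.28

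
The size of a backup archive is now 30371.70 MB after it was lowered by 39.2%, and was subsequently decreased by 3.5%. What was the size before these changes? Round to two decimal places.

Undoing the 3.5% decrease: 30371.70 ÷ 0.965 ≈ 31473.264249.
Undoing the 39.2% decrease: 31473.264249 ÷ 0.608 ≈ 51765.24 MB.

51765.24 MB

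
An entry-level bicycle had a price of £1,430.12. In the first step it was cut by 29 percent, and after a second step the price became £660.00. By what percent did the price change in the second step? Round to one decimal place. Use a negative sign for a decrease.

After the first step: £1,430.12 × 0.71 = £1015.3852.
Second-step multiplier: £660.00 ÷ £1015.3852 ≈ 0.65.
That is a change of -35.0%.

-35.0%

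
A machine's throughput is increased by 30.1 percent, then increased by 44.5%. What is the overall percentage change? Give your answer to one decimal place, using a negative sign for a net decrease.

The combined multiplier is 1.301 × 1.445 = 1.879945.
That corresponds to an increase of 88.0%.

88.0%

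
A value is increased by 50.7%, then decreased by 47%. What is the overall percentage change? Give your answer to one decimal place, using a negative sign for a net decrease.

-20.1%

A 50.7% increase multiplies by 1.507.
Then a 47% decrease: 1.507 × 0.53 = 0.79871.
Overall factor 0.79871, i.e. -20.1%.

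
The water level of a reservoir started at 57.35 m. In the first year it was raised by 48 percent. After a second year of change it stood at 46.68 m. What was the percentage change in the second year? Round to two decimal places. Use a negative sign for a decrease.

-45.00%

After the first year: 57.35 × 1.48 = 84.878.
Second-year multiplier: 46.68 ÷ 84.878 ≈ 0.549966.
That is a change of -45.00%.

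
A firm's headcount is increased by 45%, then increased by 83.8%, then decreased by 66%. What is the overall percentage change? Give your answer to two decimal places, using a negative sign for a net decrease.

-9.39%

The combined multiplier is 1.45 × 1.838 × 0.34 = 0.906134.
That corresponds to a decrease of 9.39%.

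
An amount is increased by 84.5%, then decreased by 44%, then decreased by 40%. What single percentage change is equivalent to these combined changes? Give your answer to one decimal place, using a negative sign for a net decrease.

-38.0%

An 84.5% increase multiplies by 1.845.
Then a 44% decrease: 1.845 × 0.56 = 1.0332.
Then a 40% decrease: 1.0332 × 0.6 = 0.61992.
Overall factor 0.61992, i.e. -38.0%.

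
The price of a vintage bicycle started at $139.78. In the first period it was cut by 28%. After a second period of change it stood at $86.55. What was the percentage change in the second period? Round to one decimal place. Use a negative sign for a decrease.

After the first period: $139.78 × 0.72 = $100.6416.
Second-period multiplier: $86.55 ÷ $100.6416 ≈ 0.85998.
That is a change of -14.0%.

-14.0%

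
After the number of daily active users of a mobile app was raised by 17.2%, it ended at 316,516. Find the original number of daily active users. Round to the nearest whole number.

270,065

The overall multiplier applied was 1.172.
So the original number of daily active users was 316,516 ÷ 1.172 ≈ 270,065.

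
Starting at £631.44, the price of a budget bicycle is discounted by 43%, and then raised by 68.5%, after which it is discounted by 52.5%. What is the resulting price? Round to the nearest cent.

£288.07

Each change multiplies by a factor: 0.57 × 1.685 × 0.475 = 0.45621375.
£631.44 × 0.45621375 = £288.0716103 ≈ £288.07.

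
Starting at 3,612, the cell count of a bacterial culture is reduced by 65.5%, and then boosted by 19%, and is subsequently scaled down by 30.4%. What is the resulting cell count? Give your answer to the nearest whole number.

1,032

Each change multiplies by a factor: 0.345 × 1.19 × 0.696 = 0.2857428.
3,612 × 0.2857428 = 1032.1029936 ≈ 1,032.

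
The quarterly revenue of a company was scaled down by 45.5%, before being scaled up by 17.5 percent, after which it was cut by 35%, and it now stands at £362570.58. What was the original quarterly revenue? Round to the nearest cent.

Undoing the 35% decrease: £362570.58 ÷ 0.65 ≈ £557800.892308.
Undoing the 17.5% increase: £557800.892308 ÷ 1.175 ≈ £474724.163666.
Undoing the 45.5% decrease: £474724.163666 ÷ 0.545 ≈ £871053.51.

£871053.51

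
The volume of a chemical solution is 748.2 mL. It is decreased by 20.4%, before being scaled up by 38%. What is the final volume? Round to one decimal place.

821.9 mL

Apply the 20.4% decrease: 748.2 × 0.796 = 595.5672.
After the 38% increase: 595.5672 × 1.38 = 821.882736 ≈ 821.9.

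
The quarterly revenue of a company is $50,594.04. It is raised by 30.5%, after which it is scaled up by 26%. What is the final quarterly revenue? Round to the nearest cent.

Apply the 30.5% increase: $50,594.04 × 1.305 = $66025.2222.
After the 26% increase: $66025.2222 × 1.26 = $83191.779972 ≈ $83,191.78.

$83,191.78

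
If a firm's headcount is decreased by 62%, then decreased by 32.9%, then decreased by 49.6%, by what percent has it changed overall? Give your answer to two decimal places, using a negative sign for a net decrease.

The combined multiplier is 0.38 × 0.671 × 0.504 = 0.12850992.
That corresponds to a decrease of 87.15%.

-87.15%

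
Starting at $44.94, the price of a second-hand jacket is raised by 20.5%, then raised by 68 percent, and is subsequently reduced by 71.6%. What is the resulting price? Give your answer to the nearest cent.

Each change multiplies by a factor: 1.205 × 1.68 × 0.284 = 0.5749296.
$44.94 × 0.5749296 = $25.837336224 ≈ $25.84.

$25.84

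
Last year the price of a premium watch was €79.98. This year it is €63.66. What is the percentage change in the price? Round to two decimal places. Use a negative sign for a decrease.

Change: €63.66 − €79.98 = -€16.32.
Relative to the original: -€16.32 ÷ €79.98 ≈ -20.41%.

-20.41%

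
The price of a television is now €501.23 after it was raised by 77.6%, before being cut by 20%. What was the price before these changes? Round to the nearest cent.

€352.78

Undoing the 20% decrease: €501.23 ÷ 0.8 = €626.5375.
Undoing the 77.6% increase: €626.5375 ÷ 1.776 ≈ €352.78.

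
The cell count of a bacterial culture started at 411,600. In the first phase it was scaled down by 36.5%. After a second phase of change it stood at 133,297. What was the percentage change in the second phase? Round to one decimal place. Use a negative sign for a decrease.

After the first phase: 411,600 × 0.635 = 261366.
Second-phase multiplier: 133,297 ÷ 261366 ≈ 0.51.
That is a change of -49.0%.

-49.0%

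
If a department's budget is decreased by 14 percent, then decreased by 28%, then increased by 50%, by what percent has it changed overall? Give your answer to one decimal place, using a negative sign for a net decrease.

-7.1%

A 14% decrease multiplies by 0.86.
Then a 28% decrease: 0.86 × 0.72 = 0.6192.
Then a 50% increase: 0.6192 × 1.5 = 0.9288.
Overall factor 0.9288, i.e. -7.1%.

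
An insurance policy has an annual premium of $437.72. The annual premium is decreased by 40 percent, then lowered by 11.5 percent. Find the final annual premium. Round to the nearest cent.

$232.43

40% decrease: $437.72 × 0.6 = $262.632.
Apply the 11.5% decrease: $262.632 × 0.885 = $232.42932 ≈ $232.43.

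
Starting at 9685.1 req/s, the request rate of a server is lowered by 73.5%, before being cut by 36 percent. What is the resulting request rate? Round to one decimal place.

Apply the 73.5% decrease: 9685.1 × 0.265 = 2566.5515.
Apply the 36% decrease: 2566.5515 × 0.64 = 1642.59296 ≈ 1642.6.

1642.6 req/s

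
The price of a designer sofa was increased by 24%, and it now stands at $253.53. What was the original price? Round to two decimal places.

$204.46

The overall multiplier applied was 1.24.
So the original price was $253.53 ÷ 1.24 ≈ $204.46.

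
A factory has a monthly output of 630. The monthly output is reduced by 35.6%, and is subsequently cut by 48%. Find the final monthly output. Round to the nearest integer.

211

Each change multiplies by a factor: 0.644 × 0.52 = 0.33488.
630 × 0.33488 = 210.9744 ≈ 211.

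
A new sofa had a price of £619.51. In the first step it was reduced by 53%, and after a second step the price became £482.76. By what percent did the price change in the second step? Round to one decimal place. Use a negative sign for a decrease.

65.8%

After the first step: £619.51 × 0.47 = £291.1697.
Second-step multiplier: £482.76 ÷ £291.1697 ≈ 1.658.
That is a change of 65.8%.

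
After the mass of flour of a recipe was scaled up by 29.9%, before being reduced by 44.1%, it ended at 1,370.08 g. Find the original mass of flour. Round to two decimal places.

The overall multiplier applied was 1.299 × 0.559 = 0.726141.
So the original mass of flour was 1,370.08 ÷ 0.726141 ≈ 1,886.80 g.

1,886.80 g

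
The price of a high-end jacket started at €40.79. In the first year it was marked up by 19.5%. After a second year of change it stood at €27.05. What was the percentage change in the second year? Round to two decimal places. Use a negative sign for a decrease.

After the first year: €40.79 × 1.195 = €48.74405.
Second-year multiplier: €27.05 ÷ €48.74405 ≈ 0.55494.
That is a change of -44.51%.

-44.51%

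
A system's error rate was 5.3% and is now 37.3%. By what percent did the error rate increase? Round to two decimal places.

The change is 37.3 − 5.3 = 32.0 percentage points.
Relative to the original 5.3%, that is 32.0 ÷ 5.3 ≈ 603.77%.
So the error rate rose by 603.77%.

603.77%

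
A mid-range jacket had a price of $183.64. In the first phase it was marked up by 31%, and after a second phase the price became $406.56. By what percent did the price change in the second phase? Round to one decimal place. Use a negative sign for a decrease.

69.0%

After the first phase: $183.64 × 1.31 = $240.5684.
Second-phase multiplier: $406.56 ÷ $240.5684 ≈ 1.69.
That is a change of 69.0%.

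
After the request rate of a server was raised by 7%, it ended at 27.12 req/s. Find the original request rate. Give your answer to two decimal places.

The overall multiplier applied was 1.07.
So the original request rate was 27.12 ÷ 1.07 ≈ 25.35 req/s.

25.35 req/s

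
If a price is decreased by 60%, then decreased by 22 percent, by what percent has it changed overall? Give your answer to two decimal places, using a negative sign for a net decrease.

The combined multiplier is 0.4 × 0.78 = 0.312.
That corresponds to a decrease of 68.80%.

-68.80%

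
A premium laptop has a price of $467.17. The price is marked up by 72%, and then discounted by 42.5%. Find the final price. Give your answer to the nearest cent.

After the 72% increase: $467.17 × 1.72 = $803.5324.
After the 42.5% decrease: $803.5324 × 0.575 = $462.03113 ≈ $462.03.

$462.03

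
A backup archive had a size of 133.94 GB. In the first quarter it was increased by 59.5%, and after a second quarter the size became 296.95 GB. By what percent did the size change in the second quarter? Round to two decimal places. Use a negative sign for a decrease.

After the first quarter: 133.94 × 1.595 = 213.6343.
Second-quarter multiplier: 296.95 ÷ 213.6343 ≈ 1.389992.
That is a change of 39.00%.

39.00%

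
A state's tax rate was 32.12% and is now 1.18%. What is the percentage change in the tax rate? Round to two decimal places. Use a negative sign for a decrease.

-96.33%

The change is 1.18 − 32.12 = -30.94 percentage points.
Relative to the original 32.12%, that is -30.94 ÷ 32.12 ≈ -96.33%.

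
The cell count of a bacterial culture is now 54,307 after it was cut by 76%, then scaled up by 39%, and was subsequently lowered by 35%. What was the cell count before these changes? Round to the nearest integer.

250,447

The overall multiplier applied was 0.24 × 1.39 × 0.65 = 0.21684.
So the original cell count was 54,307 ÷ 0.21684 ≈ 250,447.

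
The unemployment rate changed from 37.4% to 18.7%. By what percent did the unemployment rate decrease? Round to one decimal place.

The change is 18.7 − 37.4 = -18.7 percentage points.
Relative to the original 37.4%, that is -18.7 ÷ 37.4 = -50.0%.
So the unemployment rate fell by 50.0%.

50.0%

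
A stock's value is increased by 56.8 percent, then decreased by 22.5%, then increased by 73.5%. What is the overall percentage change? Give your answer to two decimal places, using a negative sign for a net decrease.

110.84%

A 56.8% increase multiplies by 1.568.
Then a 22.5% decrease: 1.568 × 0.775 = 1.2152.
Then a 73.5% increase: 1.2152 × 1.735 = 2.108372.
Overall factor 2.108372, i.e. 110.84%.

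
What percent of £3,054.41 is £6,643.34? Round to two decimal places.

217.50%

£6,643.34 ÷ £3,054.41 ≈ 217.50%.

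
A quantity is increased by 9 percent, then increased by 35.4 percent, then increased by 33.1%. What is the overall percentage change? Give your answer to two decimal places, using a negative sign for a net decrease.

The combined multiplier is 1.09 × 1.354 × 1.331 = 1.96436966.
That corresponds to an increase of 96.44%.

96.44%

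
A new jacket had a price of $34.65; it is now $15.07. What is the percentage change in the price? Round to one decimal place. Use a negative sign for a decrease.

-56.5%

Change: $15.07 − $34.65 = -$19.58.
Relative to the original: -$19.58 ÷ $34.65 ≈ -56.5%.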